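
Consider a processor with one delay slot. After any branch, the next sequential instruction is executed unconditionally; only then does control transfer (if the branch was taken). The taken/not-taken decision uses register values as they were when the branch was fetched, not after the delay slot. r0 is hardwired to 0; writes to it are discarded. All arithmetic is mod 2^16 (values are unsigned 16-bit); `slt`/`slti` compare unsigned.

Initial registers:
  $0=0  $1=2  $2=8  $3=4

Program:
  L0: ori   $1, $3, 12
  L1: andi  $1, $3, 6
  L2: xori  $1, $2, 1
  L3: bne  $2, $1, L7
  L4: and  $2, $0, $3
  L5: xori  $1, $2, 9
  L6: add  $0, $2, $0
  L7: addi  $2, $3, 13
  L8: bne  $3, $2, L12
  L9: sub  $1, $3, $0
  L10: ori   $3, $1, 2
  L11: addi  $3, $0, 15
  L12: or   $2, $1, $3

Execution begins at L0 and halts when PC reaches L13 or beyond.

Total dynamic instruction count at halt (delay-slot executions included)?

9

PC=0  ori   $1, $3, 12       | $0=0 $1=12 $2=8 $3=4
PC=1  andi  $1, $3, 6        | $0=0 $1=4 $2=8 $3=4
PC=2  xori  $1, $2, 1        | $0=0 $1=9 $2=8 $3=4
PC=3  bne  $2, $1, L7        | $0=0 $1=9 $2=8 $3=4  [TAKEN]
PC=4  and  $2, $0, $3        | $0=0 $1=9 $2=0 $3=4
PC=7  addi  $2, $3, 13       | $0=0 $1=9 $2=17 $3=4
PC=8  bne  $3, $2, L12       | $0=0 $1=9 $2=17 $3=4  [TAKEN]
PC=9  sub  $1, $3, $0        | $0=0 $1=4 $2=17 $3=4
PC=12 or   $2, $1, $3        | $0=0 $1=4 $2=4 $3=4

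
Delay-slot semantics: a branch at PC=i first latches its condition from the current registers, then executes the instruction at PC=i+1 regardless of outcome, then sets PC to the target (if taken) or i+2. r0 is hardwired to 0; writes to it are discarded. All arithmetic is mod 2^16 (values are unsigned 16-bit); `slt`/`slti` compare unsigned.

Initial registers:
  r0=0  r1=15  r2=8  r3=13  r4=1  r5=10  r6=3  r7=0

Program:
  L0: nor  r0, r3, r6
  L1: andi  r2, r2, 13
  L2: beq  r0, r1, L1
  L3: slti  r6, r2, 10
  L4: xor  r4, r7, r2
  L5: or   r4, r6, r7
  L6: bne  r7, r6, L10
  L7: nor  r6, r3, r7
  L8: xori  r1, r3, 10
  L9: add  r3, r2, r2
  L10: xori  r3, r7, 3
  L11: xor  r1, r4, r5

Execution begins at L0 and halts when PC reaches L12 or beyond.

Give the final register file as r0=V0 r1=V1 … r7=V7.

r0=0 r1=11 r2=8 r3=3 r4=1 r5=10 r6=65522 r7=0

#0 nor  r0, r3, r6 ; 0/15/8/13/1/10/3/0
#1 andi  r2, r2, 13 ; 0/15/8/13/1/10/3/0
#2 beq  r0, r1, L1 ; 0/15/8/13/1/10/3/0 ; →fallthru
#3 slti  r6, r2, 10 ; 0/15/8/13/1/10/1/0
#4 xor  r4, r7, r2 ; 0/15/8/13/8/10/1/0
#5 or   r4, r6, r7 ; 0/15/8/13/1/10/1/0
#6 bne  r7, r6, L10 ; 0/15/8/13/1/10/1/0 ; →target
#7 nor  r6, r3, r7 ; 0/15/8/13/1/10/65522/0
#10 xori  r3, r7, 3 ; 0/15/8/3/1/10/65522/0
#11 xor  r1, r4, r5 ; 0/11/8/3/1/10/65522/0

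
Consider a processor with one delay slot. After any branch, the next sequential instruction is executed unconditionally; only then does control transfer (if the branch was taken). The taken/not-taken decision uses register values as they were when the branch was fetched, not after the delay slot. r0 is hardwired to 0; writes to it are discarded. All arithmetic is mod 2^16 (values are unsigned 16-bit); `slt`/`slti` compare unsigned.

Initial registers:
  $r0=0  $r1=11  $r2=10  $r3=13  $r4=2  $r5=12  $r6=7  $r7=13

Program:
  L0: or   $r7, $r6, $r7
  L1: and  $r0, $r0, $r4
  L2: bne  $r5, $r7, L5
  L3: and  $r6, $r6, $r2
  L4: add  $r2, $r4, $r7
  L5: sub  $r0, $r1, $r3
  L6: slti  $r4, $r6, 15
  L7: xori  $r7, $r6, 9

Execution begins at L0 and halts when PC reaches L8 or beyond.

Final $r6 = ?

2

PC=0  or   $r7, $r6, $r7     | $r0=0 $r1=11 $r2=10 $r3=13 $r4=2 $r5=12 $r6=7 $r7=15
PC=1  and  $r0, $r0, $r4     | $r0=0 $r1=11 $r2=10 $r3=13 $r4=2 $r5=12 $r6=7 $r7=15
PC=2  bne  $r5, $r7, L5      | $r0=0 $r1=11 $r2=10 $r3=13 $r4=2 $r5=12 $r6=7 $r7=15  [TAKEN]
PC=3  and  $r6, $r6, $r2     | $r0=0 $r1=11 $r2=10 $r3=13 $r4=2 $r5=12 $r6=2 $r7=15
PC=5  sub  $r0, $r1, $r3     | $r0=0 $r1=11 $r2=10 $r3=13 $r4=2 $r5=12 $r6=2 $r7=15
PC=6  slti  $r4, $r6, 15     | $r0=0 $r1=11 $r2=10 $r3=13 $r4=1 $r5=12 $r6=2 $r7=15
PC=7  xori  $r7, $r6, 9      | $r0=0 $r1=11 $r2=10 $r3=13 $r4=1 $r5=12 $r6=2 $r7=11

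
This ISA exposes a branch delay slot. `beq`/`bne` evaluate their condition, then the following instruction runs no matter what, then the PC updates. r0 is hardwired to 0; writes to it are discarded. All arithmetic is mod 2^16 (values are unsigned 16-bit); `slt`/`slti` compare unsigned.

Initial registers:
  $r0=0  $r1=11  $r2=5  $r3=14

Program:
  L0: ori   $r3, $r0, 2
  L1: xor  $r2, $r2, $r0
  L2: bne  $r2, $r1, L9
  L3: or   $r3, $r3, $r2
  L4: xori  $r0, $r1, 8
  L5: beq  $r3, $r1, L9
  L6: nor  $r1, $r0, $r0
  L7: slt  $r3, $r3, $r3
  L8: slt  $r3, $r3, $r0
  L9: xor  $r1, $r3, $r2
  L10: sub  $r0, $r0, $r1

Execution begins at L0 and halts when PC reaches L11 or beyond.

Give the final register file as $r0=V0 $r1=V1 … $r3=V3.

  step pc=0: ori   $r3, $r0, 2  regs=(0,11,5,2)
  step pc=1: xor  $r2, $r2, $r0  regs=(0,11,5,2)
  step pc=2: bne  $r2, $r1, L9  cond=T  regs=(0,11,5,2)
  step pc=3: or   $r3, $r3, $r2  regs=(0,11,5,7)
  step pc=9: xor  $r1, $r3, $r2  regs=(0,2,5,7)
  step pc=10: sub  $r0, $r0, $r1  regs=(0,2,5,7)

$r0=0 $r1=2 $r2=5 $r3=7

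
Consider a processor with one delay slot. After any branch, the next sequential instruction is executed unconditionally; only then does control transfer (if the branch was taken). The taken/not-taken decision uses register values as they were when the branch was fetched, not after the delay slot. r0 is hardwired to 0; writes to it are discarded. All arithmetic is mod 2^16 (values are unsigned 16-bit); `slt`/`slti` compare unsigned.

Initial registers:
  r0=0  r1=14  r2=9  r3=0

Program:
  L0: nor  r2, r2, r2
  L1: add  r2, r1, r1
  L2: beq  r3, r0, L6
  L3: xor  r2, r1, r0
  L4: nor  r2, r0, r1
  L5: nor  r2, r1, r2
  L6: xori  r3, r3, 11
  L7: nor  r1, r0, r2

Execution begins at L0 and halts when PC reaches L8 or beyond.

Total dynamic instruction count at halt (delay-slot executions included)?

  step pc=0: nor  r2, r2, r2  regs=(0,14,65526,0)
  step pc=1: add  r2, r1, r1  regs=(0,14,28,0)
  step pc=2: beq  r3, r0, L6  cond=T  regs=(0,14,28,0)
  step pc=3: xor  r2, r1, r0  regs=(0,14,14,0)
  step pc=6: xori  r3, r3, 11  regs=(0,14,14,11)
  step pc=7: nor  r1, r0, r2  regs=(0,65521,14,11)

6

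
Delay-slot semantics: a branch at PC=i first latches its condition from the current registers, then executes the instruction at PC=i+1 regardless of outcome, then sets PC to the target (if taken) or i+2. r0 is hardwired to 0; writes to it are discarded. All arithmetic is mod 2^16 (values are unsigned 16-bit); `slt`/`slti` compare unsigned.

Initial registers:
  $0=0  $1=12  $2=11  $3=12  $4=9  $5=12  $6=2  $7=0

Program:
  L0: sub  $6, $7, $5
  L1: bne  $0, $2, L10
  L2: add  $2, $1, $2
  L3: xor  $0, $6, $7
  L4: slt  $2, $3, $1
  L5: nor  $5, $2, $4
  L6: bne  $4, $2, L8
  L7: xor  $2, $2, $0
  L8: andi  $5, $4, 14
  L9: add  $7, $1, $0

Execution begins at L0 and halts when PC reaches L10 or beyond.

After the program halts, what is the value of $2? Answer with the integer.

23

[0] sub  $6, $7, $5  →  {$0:0, $1:12, $2:11, $3:12, $4:9, $5:12, $6:65524, $7:0}
[1] bne  $0, $2, L10  →  {$0:0, $1:12, $2:11, $3:12, $4:9, $5:12, $6:65524, $7:0}  ⟨branch taken⟩
[2] add  $2, $1, $2  →  {$0:0, $1:12, $2:23, $3:12, $4:9, $5:12, $6:65524, $7:0}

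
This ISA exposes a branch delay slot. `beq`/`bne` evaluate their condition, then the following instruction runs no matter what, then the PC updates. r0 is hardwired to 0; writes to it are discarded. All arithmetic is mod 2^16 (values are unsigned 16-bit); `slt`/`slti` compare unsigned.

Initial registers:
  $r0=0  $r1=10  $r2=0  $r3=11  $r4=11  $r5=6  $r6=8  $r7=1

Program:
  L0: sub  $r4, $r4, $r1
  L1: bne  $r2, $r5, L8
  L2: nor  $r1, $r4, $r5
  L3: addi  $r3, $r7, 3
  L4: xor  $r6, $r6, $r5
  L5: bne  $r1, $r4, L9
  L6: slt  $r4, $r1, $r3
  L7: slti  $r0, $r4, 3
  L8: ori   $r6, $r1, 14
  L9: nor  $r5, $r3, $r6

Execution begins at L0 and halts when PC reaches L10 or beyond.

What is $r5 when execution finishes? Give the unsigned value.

0

[0] sub  $r4, $r4, $r1  →  {$r0:0, $r1:10, $r2:0, $r3:11, $r4:1, $r5:6, $r6:8, $r7:1}
[1] bne  $r2, $r5, L8  →  {$r0:0, $r1:10, $r2:0, $r3:11, $r4:1, $r5:6, $r6:8, $r7:1}  ⟨branch taken⟩
[2] nor  $r1, $r4, $r5  →  {$r0:0, $r1:65528, $r2:0, $r3:11, $r4:1, $r5:6, $r6:8, $r7:1}
[8] ori   $r6, $r1, 14  →  {$r0:0, $r1:65528, $r2:0, $r3:11, $r4:1, $r5:6, $r6:65534, $r7:1}
[9] nor  $r5, $r3, $r6  →  {$r0:0, $r1:65528, $r2:0, $r3:11, $r4:1, $r5:0, $r6:65534, $r7:1}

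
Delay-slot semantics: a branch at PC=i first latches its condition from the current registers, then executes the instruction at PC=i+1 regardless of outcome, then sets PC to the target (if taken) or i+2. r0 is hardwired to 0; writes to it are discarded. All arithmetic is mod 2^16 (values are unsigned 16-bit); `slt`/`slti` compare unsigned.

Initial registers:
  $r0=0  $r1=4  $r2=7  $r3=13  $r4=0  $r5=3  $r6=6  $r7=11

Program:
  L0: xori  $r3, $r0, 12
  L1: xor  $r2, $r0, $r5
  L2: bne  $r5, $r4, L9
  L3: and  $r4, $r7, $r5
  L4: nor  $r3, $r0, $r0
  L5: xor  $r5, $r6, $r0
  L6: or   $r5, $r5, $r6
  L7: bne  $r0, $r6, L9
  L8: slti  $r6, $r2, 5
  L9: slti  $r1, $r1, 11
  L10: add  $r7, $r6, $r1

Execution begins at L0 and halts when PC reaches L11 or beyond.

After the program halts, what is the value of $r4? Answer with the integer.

PC=0  xori  $r3, $r0, 12     | $r0=0 $r1=4 $r2=7 $r3=12 $r4=0 $r5=3 $r6=6 $r7=11
PC=1  xor  $r2, $r0, $r5     | $r0=0 $r1=4 $r2=3 $r3=12 $r4=0 $r5=3 $r6=6 $r7=11
PC=2  bne  $r5, $r4, L9      | $r0=0 $r1=4 $r2=3 $r3=12 $r4=0 $r5=3 $r6=6 $r7=11  [TAKEN]
PC=3  and  $r4, $r7, $r5     | $r0=0 $r1=4 $r2=3 $r3=12 $r4=3 $r5=3 $r6=6 $r7=11
PC=9  slti  $r1, $r1, 11     | $r0=0 $r1=1 $r2=3 $r3=12 $r4=3 $r5=3 $r6=6 $r7=11
PC=10 add  $r7, $r6, $r1     | $r0=0 $r1=1 $r2=3 $r3=12 $r4=3 $r5=3 $r6=6 $r7=7

3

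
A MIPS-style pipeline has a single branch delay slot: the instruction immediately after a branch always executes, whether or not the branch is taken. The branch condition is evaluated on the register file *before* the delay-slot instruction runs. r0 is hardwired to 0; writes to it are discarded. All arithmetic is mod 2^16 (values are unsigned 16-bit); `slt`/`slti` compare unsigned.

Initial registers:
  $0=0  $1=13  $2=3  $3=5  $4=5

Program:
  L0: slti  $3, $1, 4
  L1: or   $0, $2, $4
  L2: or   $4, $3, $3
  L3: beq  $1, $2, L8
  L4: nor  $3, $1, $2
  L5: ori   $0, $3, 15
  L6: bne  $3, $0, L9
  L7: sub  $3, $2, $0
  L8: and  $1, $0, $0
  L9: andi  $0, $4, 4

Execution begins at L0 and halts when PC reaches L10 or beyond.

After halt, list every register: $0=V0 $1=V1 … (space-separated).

#0 slti  $3, $1, 4 ; 0/13/3/0/5
#1 or   $0, $2, $4 ; 0/13/3/0/5
#2 or   $4, $3, $3 ; 0/13/3/0/0
#3 beq  $1, $2, L8 ; 0/13/3/0/0 ; →fallthru
#4 nor  $3, $1, $2 ; 0/13/3/65520/0
#5 ori   $0, $3, 15 ; 0/13/3/65520/0
#6 bne  $3, $0, L9 ; 0/13/3/65520/0 ; →target
#7 sub  $3, $2, $0 ; 0/13/3/3/0
#9 andi  $0, $4, 4 ; 0/13/3/3/0

$0=0 $1=13 $2=3 $3=3 $4=0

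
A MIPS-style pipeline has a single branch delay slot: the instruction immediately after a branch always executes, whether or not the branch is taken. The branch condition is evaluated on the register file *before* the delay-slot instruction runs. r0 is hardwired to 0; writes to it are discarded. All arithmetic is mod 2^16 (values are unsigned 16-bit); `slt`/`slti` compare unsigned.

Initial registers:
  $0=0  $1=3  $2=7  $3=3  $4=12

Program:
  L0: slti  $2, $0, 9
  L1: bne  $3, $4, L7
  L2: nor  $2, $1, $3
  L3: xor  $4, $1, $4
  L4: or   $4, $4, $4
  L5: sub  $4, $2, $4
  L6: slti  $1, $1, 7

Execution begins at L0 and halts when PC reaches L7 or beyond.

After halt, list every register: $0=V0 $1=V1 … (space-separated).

[0] slti  $2, $0, 9  →  {$0:0, $1:3, $2:1, $3:3, $4:12}
[1] bne  $3, $4, L7  →  {$0:0, $1:3, $2:1, $3:3, $4:12}  ⟨branch taken⟩
[2] nor  $2, $1, $3  →  {$0:0, $1:3, $2:65532, $3:3, $4:12}

$0=0 $1=3 $2=65532 $3=3 $4=12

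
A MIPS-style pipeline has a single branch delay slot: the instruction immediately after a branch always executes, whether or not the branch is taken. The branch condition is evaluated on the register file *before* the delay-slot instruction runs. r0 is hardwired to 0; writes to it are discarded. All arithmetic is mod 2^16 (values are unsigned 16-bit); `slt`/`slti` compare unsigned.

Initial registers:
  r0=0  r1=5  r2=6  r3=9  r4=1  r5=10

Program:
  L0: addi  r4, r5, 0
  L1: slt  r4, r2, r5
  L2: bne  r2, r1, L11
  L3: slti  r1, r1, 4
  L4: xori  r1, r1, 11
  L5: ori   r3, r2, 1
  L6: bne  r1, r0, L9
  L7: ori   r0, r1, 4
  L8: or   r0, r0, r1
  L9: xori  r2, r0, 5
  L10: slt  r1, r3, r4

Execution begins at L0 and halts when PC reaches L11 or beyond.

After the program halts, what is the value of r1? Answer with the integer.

  step pc=0: addi  r4, r5, 0  regs=(0,5,6,9,10,10)
  step pc=1: slt  r4, r2, r5  regs=(0,5,6,9,1,10)
  step pc=2: bne  r2, r1, L11  cond=T  regs=(0,5,6,9,1,10)
  step pc=3: slti  r1, r1, 4  regs=(0,0,6,9,1,10)

0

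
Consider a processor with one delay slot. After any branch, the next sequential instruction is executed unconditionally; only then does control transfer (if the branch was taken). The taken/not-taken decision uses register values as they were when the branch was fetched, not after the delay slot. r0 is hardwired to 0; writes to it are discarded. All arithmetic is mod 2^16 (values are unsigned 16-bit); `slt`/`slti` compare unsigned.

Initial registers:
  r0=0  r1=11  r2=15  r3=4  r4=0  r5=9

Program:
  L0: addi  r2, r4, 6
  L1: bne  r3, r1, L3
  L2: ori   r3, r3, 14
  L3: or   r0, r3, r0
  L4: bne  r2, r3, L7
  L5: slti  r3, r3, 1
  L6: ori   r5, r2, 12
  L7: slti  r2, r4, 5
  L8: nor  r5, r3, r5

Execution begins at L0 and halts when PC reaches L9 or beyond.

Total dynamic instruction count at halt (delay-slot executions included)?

  step pc=0: addi  r2, r4, 6  regs=(0,11,6,4,0,9)
  step pc=1: bne  r3, r1, L3  cond=T  regs=(0,11,6,4,0,9)
  step pc=2: ori   r3, r3, 14  regs=(0,11,6,14,0,9)
  step pc=3: or   r0, r3, r0  regs=(0,11,6,14,0,9)
  step pc=4: bne  r2, r3, L7  cond=T  regs=(0,11,6,14,0,9)
  step pc=5: slti  r3, r3, 1  regs=(0,11,6,0,0,9)
  step pc=7: slti  r2, r4, 5  regs=(0,11,1,0,0,9)
  step pc=8: nor  r5, r3, r5  regs=(0,11,1,0,0,65526)

8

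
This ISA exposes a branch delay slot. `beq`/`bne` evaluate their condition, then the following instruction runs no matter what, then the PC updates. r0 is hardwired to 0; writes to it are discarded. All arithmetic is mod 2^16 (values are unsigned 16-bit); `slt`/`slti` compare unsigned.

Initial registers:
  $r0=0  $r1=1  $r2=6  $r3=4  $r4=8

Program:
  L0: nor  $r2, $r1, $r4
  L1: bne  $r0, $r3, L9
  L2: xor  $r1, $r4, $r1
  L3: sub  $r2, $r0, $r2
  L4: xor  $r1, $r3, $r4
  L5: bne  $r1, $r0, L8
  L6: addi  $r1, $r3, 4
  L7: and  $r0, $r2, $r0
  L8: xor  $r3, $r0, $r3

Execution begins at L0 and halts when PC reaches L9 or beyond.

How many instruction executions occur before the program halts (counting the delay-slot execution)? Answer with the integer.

  step pc=0: nor  $r2, $r1, $r4  regs=(0,1,65526,4,8)
  step pc=1: bne  $r0, $r3, L9  cond=T  regs=(0,1,65526,4,8)
  step pc=2: xor  $r1, $r4, $r1  regs=(0,9,65526,4,8)

3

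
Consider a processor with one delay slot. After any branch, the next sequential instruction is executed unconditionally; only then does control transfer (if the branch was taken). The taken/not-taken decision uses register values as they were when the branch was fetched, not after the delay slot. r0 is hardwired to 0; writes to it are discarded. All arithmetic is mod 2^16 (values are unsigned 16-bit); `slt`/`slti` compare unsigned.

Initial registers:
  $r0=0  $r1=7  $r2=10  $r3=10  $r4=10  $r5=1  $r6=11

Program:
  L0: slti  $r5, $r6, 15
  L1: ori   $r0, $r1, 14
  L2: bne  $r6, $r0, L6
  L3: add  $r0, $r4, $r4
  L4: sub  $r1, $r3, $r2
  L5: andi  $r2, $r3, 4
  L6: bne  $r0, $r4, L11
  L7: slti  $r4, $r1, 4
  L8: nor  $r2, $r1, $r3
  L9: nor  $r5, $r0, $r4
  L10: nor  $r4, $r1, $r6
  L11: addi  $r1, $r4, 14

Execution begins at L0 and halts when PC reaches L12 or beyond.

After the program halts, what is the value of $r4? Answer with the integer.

  step pc=0: slti  $r5, $r6, 15  regs=(0,7,10,10,10,1,11)
  step pc=1: ori   $r0, $r1, 14  regs=(0,7,10,10,10,1,11)
  step pc=2: bne  $r6, $r0, L6  cond=T  regs=(0,7,10,10,10,1,11)
  step pc=3: add  $r0, $r4, $r4  regs=(0,7,10,10,10,1,11)
  step pc=6: bne  $r0, $r4, L11  cond=T  regs=(0,7,10,10,10,1,11)
  step pc=7: slti  $r4, $r1, 4  regs=(0,7,10,10,0,1,11)
  step pc=11: addi  $r1, $r4, 14  regs=(0,14,10,10,0,1,11)

0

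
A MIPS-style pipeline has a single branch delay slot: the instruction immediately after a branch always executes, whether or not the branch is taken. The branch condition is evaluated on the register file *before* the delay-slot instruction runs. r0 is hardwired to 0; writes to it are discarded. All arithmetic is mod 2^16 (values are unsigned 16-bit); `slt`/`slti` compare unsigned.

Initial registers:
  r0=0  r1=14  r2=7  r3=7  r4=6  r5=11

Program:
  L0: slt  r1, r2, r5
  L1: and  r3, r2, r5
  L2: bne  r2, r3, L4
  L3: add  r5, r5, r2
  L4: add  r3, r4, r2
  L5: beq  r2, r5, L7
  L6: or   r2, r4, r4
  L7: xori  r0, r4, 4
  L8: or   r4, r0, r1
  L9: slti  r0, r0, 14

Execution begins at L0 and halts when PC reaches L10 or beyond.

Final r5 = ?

#0 slt  r1, r2, r5 ; 0/1/7/7/6/11
#1 and  r3, r2, r5 ; 0/1/7/3/6/11
#2 bne  r2, r3, L4 ; 0/1/7/3/6/11 ; →target
#3 add  r5, r5, r2 ; 0/1/7/3/6/18
#4 add  r3, r4, r2 ; 0/1/7/13/6/18
#5 beq  r2, r5, L7 ; 0/1/7/13/6/18 ; →fallthru
#6 or   r2, r4, r4 ; 0/1/6/13/6/18
#7 xori  r0, r4, 4 ; 0/1/6/13/6/18
#8 or   r4, r0, r1 ; 0/1/6/13/1/18
#9 slti  r0, r0, 14 ; 0/1/6/13/1/18

18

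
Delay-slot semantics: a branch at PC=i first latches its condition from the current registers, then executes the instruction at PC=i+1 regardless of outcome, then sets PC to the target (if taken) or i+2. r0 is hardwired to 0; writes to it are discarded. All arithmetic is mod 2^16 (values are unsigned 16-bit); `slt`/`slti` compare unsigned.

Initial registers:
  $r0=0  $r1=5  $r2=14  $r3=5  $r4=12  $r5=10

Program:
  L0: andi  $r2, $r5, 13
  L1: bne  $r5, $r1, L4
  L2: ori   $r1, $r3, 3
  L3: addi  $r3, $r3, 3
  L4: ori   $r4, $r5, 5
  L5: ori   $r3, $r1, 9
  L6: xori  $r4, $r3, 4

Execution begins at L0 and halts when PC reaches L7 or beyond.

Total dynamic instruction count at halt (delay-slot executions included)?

#0 andi  $r2, $r5, 13 ; 0/5/8/5/12/10
#1 bne  $r5, $r1, L4 ; 0/5/8/5/12/10 ; →target
#2 ori   $r1, $r3, 3 ; 0/7/8/5/12/10
#4 ori   $r4, $r5, 5 ; 0/7/8/5/15/10
#5 ori   $r3, $r1, 9 ; 0/7/8/15/15/10
#6 xori  $r4, $r3, 4 ; 0/7/8/15/11/10

6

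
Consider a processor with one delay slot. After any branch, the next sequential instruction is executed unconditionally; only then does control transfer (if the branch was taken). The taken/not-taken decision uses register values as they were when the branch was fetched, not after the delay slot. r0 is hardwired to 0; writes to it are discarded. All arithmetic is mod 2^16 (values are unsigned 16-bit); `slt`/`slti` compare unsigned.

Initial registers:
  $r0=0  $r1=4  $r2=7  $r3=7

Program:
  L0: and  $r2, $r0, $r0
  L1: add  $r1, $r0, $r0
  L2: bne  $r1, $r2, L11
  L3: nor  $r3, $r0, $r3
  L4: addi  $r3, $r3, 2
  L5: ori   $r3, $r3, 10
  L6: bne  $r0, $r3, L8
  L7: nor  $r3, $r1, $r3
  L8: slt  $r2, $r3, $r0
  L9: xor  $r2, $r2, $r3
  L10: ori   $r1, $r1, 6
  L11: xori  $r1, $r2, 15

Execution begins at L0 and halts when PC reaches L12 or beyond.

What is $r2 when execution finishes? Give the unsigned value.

#0 and  $r2, $r0, $r0 ; 0/4/0/7
#1 add  $r1, $r0, $r0 ; 0/0/0/7
#2 bne  $r1, $r2, L11 ; 0/0/0/7 ; →fallthru
#3 nor  $r3, $r0, $r3 ; 0/0/0/65528
#4 addi  $r3, $r3, 2 ; 0/0/0/65530
#5 ori   $r3, $r3, 10 ; 0/0/0/65530
#6 bne  $r0, $r3, L8 ; 0/0/0/65530 ; →target
#7 nor  $r3, $r1, $r3 ; 0/0/0/5
#8 slt  $r2, $r3, $r0 ; 0/0/0/5
#9 xor  $r2, $r2, $r3 ; 0/0/5/5
#10 ori   $r1, $r1, 6 ; 0/6/5/5
#11 xori  $r1, $r2, 15 ; 0/10/5/5

5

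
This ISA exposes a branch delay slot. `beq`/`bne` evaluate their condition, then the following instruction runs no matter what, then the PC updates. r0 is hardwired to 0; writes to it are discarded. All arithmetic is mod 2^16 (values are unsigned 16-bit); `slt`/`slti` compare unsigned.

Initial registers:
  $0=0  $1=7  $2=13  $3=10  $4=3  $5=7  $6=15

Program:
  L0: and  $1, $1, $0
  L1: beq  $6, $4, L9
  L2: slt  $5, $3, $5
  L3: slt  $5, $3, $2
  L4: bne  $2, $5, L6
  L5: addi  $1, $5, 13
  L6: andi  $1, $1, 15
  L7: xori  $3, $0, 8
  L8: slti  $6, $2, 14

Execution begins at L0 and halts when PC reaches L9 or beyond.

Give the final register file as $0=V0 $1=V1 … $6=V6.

$0=0 $1=14 $2=13 $3=8 $4=3 $5=1 $6=1

PC=0  and  $1, $1, $0        | $0=0 $1=0 $2=13 $3=10 $4=3 $5=7 $6=15
PC=1  beq  $6, $4, L9        | $0=0 $1=0 $2=13 $3=10 $4=3 $5=7 $6=15  [not taken]
PC=2  slt  $5, $3, $5        | $0=0 $1=0 $2=13 $3=10 $4=3 $5=0 $6=15
PC=3  slt  $5, $3, $2        | $0=0 $1=0 $2=13 $3=10 $4=3 $5=1 $6=15
PC=4  bne  $2, $5, L6        | $0=0 $1=0 $2=13 $3=10 $4=3 $5=1 $6=15  [TAKEN]
PC=5  addi  $1, $5, 13       | $0=0 $1=14 $2=13 $3=10 $4=3 $5=1 $6=15
PC=6  andi  $1, $1, 15       | $0=0 $1=14 $2=13 $3=10 $4=3 $5=1 $6=15
PC=7  xori  $3, $0, 8        | $0=0 $1=14 $2=13 $3=8 $4=3 $5=1 $6=15
PC=8  slti  $6, $2, 14       | $0=0 $1=14 $2=13 $3=8 $4=3 $5=1 $6=1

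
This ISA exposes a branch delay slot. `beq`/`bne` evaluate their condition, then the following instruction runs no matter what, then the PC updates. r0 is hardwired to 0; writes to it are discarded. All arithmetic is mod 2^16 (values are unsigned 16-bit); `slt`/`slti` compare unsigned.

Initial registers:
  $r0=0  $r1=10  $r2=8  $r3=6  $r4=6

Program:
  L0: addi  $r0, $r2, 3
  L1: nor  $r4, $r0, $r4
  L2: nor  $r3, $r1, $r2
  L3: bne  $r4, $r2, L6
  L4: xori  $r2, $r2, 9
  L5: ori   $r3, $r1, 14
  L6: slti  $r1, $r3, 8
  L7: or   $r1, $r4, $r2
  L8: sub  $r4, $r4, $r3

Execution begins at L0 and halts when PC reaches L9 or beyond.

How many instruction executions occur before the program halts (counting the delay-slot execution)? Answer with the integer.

8

PC=0  addi  $r0, $r2, 3      | $r0=0 $r1=10 $r2=8 $r3=6 $r4=6
PC=1  nor  $r4, $r0, $r4     | $r0=0 $r1=10 $r2=8 $r3=6 $r4=65529
PC=2  nor  $r3, $r1, $r2     | $r0=0 $r1=10 $r2=8 $r3=65525 $r4=65529
PC=3  bne  $r4, $r2, L6      | $r0=0 $r1=10 $r2=8 $r3=65525 $r4=65529  [TAKEN]
PC=4  xori  $r2, $r2, 9      | $r0=0 $r1=10 $r2=1 $r3=65525 $r4=65529
PC=6  slti  $r1, $r3, 8      | $r0=0 $r1=0 $r2=1 $r3=65525 $r4=65529
PC=7  or   $r1, $r4, $r2     | $r0=0 $r1=65529 $r2=1 $r3=65525 $r4=65529
PC=8  sub  $r4, $r4, $r3     | $r0=0 $r1=65529 $r2=1 $r3=65525 $r4=4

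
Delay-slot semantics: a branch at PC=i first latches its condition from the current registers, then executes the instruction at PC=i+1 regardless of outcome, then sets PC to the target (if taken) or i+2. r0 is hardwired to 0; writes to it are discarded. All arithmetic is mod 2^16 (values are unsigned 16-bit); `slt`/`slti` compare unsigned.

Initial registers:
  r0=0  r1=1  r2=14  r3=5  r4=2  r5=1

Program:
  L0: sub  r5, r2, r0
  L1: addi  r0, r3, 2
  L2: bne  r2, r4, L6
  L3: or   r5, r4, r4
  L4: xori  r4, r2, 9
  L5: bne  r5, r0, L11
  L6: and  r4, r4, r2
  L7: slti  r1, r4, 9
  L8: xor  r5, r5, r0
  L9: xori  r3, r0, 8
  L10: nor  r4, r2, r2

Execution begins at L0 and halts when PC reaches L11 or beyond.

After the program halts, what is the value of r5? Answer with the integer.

PC=0  sub  r5, r2, r0        | r0=0 r1=1 r2=14 r3=5 r4=2 r5=14
PC=1  addi  r0, r3, 2        | r0=0 r1=1 r2=14 r3=5 r4=2 r5=14
PC=2  bne  r2, r4, L6        | r0=0 r1=1 r2=14 r3=5 r4=2 r5=14  [TAKEN]
PC=3  or   r5, r4, r4        | r0=0 r1=1 r2=14 r3=5 r4=2 r5=2
PC=6  and  r4, r4, r2        | r0=0 r1=1 r2=14 r3=5 r4=2 r5=2
PC=7  slti  r1, r4, 9        | r0=0 r1=1 r2=14 r3=5 r4=2 r5=2
PC=8  xor  r5, r5, r0        | r0=0 r1=1 r2=14 r3=5 r4=2 r5=2
PC=9  xori  r3, r0, 8        | r0=0 r1=1 r2=14 r3=8 r4=2 r5=2
PC=10 nor  r4, r2, r2        | r0=0 r1=1 r2=14 r3=8 r4=65521 r5=2

2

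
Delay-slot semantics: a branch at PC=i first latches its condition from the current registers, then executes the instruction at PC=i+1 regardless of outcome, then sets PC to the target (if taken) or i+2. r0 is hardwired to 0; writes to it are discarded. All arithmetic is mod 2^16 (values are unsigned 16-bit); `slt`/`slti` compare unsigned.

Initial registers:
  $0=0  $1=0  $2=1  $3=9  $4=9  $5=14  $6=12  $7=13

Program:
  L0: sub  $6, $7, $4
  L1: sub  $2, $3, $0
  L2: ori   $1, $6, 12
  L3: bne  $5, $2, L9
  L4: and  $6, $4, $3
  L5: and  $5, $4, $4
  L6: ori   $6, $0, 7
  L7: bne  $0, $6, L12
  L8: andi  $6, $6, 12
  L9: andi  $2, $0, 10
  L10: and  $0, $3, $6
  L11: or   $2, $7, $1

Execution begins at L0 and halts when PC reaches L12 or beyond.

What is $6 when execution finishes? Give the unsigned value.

9

[0] sub  $6, $7, $4  →  {$0:0, $1:0, $2:1, $3:9, $4:9, $5:14, $6:4, $7:13}
[1] sub  $2, $3, $0  →  {$0:0, $1:0, $2:9, $3:9, $4:9, $5:14, $6:4, $7:13}
[2] ori   $1, $6, 12  →  {$0:0, $1:12, $2:9, $3:9, $4:9, $5:14, $6:4, $7:13}
[3] bne  $5, $2, L9  →  {$0:0, $1:12, $2:9, $3:9, $4:9, $5:14, $6:4, $7:13}  ⟨branch taken⟩
[4] and  $6, $4, $3  →  {$0:0, $1:12, $2:9, $3:9, $4:9, $5:14, $6:9, $7:13}
[9] andi  $2, $0, 10  →  {$0:0, $1:12, $2:0, $3:9, $4:9, $5:14, $6:9, $7:13}
[10] and  $0, $3, $6  →  {$0:0, $1:12, $2:0, $3:9, $4:9, $5:14, $6:9, $7:13}
[11] or   $2, $7, $1  →  {$0:0, $1:12, $2:13, $3:9, $4:9, $5:14, $6:9, $7:13}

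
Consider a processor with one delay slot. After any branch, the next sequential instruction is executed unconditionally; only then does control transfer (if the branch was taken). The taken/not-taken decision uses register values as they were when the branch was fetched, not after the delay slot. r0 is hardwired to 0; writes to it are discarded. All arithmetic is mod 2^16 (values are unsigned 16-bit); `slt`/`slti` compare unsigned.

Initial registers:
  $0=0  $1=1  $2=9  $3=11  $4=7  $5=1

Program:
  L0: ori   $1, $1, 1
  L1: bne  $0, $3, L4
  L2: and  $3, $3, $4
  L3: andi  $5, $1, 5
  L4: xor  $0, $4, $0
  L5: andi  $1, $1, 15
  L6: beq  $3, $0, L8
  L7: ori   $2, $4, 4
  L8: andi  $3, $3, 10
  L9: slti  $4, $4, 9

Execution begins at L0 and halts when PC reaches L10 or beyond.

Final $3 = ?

PC=0  ori   $1, $1, 1        | $0=0 $1=1 $2=9 $3=11 $4=7 $5=1
PC=1  bne  $0, $3, L4        | $0=0 $1=1 $2=9 $3=11 $4=7 $5=1  [TAKEN]
PC=2  and  $3, $3, $4        | $0=0 $1=1 $2=9 $3=3 $4=7 $5=1
PC=4  xor  $0, $4, $0        | $0=0 $1=1 $2=9 $3=3 $4=7 $5=1
PC=5  andi  $1, $1, 15       | $0=0 $1=1 $2=9 $3=3 $4=7 $5=1
PC=6  beq  $3, $0, L8        | $0=0 $1=1 $2=9 $3=3 $4=7 $5=1  [not taken]
PC=7  ori   $2, $4, 4        | $0=0 $1=1 $2=7 $3=3 $4=7 $5=1
PC=8  andi  $3, $3, 10       | $0=0 $1=1 $2=7 $3=2 $4=7 $5=1
PC=9  slti  $4, $4, 9        | $0=0 $1=1 $2=7 $3=2 $4=1 $5=1

2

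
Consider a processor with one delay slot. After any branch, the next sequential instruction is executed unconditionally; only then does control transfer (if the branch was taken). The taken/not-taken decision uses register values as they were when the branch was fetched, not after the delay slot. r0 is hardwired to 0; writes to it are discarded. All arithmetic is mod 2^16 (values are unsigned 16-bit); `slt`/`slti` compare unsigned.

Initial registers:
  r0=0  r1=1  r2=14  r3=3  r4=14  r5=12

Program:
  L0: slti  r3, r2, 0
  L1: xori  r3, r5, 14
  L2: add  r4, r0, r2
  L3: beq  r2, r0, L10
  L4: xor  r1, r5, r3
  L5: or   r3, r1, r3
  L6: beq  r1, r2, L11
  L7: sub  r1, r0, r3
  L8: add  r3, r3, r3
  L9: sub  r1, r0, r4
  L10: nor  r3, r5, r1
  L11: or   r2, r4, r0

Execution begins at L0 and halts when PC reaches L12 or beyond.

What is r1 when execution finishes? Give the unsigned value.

65522

  step pc=0: slti  r3, r2, 0  regs=(0,1,14,0,14,12)
  step pc=1: xori  r3, r5, 14  regs=(0,1,14,2,14,12)
  step pc=2: add  r4, r0, r2  regs=(0,1,14,2,14,12)
  step pc=3: beq  r2, r0, L10  cond=F  regs=(0,1,14,2,14,12)
  step pc=4: xor  r1, r5, r3  regs=(0,14,14,2,14,12)
  step pc=5: or   r3, r1, r3  regs=(0,14,14,14,14,12)
  step pc=6: beq  r1, r2, L11  cond=T  regs=(0,14,14,14,14,12)
  step pc=7: sub  r1, r0, r3  regs=(0,65522,14,14,14,12)
  step pc=11: or   r2, r4, r0  regs=(0,65522,14,14,14,12)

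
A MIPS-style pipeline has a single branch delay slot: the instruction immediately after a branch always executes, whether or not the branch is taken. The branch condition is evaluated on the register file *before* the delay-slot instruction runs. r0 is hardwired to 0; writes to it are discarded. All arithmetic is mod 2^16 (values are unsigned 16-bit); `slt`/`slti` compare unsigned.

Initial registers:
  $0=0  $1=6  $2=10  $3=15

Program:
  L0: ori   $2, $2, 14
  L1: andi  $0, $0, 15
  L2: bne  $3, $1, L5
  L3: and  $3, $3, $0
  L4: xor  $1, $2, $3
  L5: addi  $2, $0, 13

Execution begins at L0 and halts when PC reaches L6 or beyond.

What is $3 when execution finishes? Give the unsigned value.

0

[0] ori   $2, $2, 14  →  {$0:0, $1:6, $2:14, $3:15}
[1] andi  $0, $0, 15  →  {$0:0, $1:6, $2:14, $3:15}
[2] bne  $3, $1, L5  →  {$0:0, $1:6, $2:14, $3:15}  ⟨branch taken⟩
[3] and  $3, $3, $0  →  {$0:0, $1:6, $2:14, $3:0}
[5] addi  $2, $0, 13  →  {$0:0, $1:6, $2:13, $3:0}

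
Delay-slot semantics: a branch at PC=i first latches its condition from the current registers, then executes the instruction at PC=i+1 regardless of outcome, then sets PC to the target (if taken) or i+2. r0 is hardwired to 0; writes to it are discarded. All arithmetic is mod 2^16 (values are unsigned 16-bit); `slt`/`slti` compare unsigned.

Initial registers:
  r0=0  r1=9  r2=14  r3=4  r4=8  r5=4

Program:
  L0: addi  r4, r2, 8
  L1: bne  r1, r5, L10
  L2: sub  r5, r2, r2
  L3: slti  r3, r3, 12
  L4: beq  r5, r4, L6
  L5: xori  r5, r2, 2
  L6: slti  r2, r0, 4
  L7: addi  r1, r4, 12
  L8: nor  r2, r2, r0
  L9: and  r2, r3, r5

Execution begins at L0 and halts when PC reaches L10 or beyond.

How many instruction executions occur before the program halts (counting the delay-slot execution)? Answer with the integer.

[0] addi  r4, r2, 8  →  {r0:0, r1:9, r2:14, r3:4, r4:22, r5:4}
[1] bne  r1, r5, L10  →  {r0:0, r1:9, r2:14, r3:4, r4:22, r5:4}  ⟨branch taken⟩
[2] sub  r5, r2, r2  →  {r0:0, r1:9, r2:14, r3:4, r4:22, r5:0}

3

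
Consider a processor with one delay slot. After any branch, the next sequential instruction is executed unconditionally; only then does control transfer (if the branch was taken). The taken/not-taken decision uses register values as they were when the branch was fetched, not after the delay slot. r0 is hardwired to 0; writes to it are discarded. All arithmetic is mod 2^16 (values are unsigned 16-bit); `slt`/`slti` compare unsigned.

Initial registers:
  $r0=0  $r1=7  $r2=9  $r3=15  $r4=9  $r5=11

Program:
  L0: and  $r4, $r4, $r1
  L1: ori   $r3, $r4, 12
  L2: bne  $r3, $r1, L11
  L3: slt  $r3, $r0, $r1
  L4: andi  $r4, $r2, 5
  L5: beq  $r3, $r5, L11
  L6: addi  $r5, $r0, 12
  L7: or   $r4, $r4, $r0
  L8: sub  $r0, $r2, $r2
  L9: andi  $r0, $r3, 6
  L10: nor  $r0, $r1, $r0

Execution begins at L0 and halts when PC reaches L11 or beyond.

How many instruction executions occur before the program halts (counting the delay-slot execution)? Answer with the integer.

  step pc=0: and  $r4, $r4, $r1  regs=(0,7,9,15,1,11)
  step pc=1: ori   $r3, $r4, 12  regs=(0,7,9,13,1,11)
  step pc=2: bne  $r3, $r1, L11  cond=T  regs=(0,7,9,13,1,11)
  step pc=3: slt  $r3, $r0, $r1  regs=(0,7,9,1,1,11)

4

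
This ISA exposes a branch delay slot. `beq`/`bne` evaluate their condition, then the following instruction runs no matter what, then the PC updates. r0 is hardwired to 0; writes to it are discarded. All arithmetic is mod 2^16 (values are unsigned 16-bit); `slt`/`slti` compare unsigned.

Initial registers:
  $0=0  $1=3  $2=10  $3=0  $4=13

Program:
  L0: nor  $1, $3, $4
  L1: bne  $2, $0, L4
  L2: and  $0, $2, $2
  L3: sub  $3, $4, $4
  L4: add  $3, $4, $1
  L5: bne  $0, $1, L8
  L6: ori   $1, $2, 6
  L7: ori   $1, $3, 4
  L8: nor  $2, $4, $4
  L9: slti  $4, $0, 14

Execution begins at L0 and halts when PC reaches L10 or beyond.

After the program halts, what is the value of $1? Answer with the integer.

14

[0] nor  $1, $3, $4  →  {$0:0, $1:65522, $2:10, $3:0, $4:13}
[1] bne  $2, $0, L4  →  {$0:0, $1:65522, $2:10, $3:0, $4:13}  ⟨branch taken⟩
[2] and  $0, $2, $2  →  {$0:0, $1:65522, $2:10, $3:0, $4:13}
[4] add  $3, $4, $1  →  {$0:0, $1:65522, $2:10, $3:65535, $4:13}
[5] bne  $0, $1, L8  →  {$0:0, $1:65522, $2:10, $3:65535, $4:13}  ⟨branch taken⟩
[6] ori   $1, $2, 6  →  {$0:0, $1:14, $2:10, $3:65535, $4:13}
[8] nor  $2, $4, $4  →  {$0:0, $1:14, $2:65522, $3:65535, $4:13}
[9] slti  $4, $0, 14  →  {$0:0, $1:14, $2:65522, $3:65535, $4:1}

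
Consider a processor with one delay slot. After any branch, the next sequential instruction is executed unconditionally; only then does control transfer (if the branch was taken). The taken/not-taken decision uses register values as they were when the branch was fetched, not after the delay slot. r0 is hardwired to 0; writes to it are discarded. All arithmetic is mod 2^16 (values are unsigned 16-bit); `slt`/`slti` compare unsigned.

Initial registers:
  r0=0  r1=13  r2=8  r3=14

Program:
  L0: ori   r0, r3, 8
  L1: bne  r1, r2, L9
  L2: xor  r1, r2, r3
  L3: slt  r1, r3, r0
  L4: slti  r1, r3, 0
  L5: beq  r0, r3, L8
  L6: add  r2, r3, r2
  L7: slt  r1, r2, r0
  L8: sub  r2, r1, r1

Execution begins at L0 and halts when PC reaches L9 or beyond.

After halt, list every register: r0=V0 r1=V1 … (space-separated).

r0=0 r1=6 r2=8 r3=14

#0 ori   r0, r3, 8 ; 0/13/8/14
#1 bne  r1, r2, L9 ; 0/13/8/14 ; →target
#2 xor  r1, r2, r3 ; 0/6/8/14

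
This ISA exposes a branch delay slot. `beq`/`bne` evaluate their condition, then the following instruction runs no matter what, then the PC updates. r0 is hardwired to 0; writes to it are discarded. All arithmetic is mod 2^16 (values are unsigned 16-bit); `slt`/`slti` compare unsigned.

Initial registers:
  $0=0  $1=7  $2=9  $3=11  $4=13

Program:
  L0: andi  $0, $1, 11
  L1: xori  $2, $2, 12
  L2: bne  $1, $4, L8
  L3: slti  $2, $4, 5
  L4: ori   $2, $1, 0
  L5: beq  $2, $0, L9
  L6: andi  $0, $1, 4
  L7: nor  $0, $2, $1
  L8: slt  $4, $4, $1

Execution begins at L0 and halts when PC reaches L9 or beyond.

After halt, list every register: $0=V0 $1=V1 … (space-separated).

$0=0 $1=7 $2=0 $3=11 $4=0

PC=0  andi  $0, $1, 11       | $0=0 $1=7 $2=9 $3=11 $4=13
PC=1  xori  $2, $2, 12       | $0=0 $1=7 $2=5 $3=11 $4=13
PC=2  bne  $1, $4, L8        | $0=0 $1=7 $2=5 $3=11 $4=13  [TAKEN]
PC=3  slti  $2, $4, 5        | $0=0 $1=7 $2=0 $3=11 $4=13
PC=8  slt  $4, $4, $1        | $0=0 $1=7 $2=0 $3=11 $4=0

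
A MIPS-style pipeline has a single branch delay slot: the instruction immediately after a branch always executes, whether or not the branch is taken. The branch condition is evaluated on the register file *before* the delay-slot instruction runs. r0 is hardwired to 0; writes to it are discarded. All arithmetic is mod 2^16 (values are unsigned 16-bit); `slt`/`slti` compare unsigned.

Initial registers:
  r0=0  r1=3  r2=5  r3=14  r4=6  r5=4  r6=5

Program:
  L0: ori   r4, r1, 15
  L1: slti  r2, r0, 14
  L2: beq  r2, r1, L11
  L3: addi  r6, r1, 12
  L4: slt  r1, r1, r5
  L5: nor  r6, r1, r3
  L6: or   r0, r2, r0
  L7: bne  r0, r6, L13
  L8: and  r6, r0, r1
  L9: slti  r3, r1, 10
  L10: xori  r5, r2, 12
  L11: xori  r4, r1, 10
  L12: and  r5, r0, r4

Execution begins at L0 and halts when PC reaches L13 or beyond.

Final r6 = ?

0

[0] ori   r4, r1, 15  →  {r0:0, r1:3, r2:5, r3:14, r4:15, r5:4, r6:5}
[1] slti  r2, r0, 14  →  {r0:0, r1:3, r2:1, r3:14, r4:15, r5:4, r6:5}
[2] beq  r2, r1, L11  →  {r0:0, r1:3, r2:1, r3:14, r4:15, r5:4, r6:5}  ⟨branch fallthrough⟩
[3] addi  r6, r1, 12  →  {r0:0, r1:3, r2:1, r3:14, r4:15, r5:4, r6:15}
[4] slt  r1, r1, r5  →  {r0:0, r1:1, r2:1, r3:14, r4:15, r5:4, r6:15}
[5] nor  r6, r1, r3  →  {r0:0, r1:1, r2:1, r3:14, r4:15, r5:4, r6:65520}
[6] or   r0, r2, r0  →  {r0:0, r1:1, r2:1, r3:14, r4:15, r5:4, r6:65520}
[7] bne  r0, r6, L13  →  {r0:0, r1:1, r2:1, r3:14, r4:15, r5:4, r6:65520}  ⟨branch taken⟩
[8] and  r6, r0, r1  →  {r0:0, r1:1, r2:1, r3:14, r4:15, r5:4, r6:0}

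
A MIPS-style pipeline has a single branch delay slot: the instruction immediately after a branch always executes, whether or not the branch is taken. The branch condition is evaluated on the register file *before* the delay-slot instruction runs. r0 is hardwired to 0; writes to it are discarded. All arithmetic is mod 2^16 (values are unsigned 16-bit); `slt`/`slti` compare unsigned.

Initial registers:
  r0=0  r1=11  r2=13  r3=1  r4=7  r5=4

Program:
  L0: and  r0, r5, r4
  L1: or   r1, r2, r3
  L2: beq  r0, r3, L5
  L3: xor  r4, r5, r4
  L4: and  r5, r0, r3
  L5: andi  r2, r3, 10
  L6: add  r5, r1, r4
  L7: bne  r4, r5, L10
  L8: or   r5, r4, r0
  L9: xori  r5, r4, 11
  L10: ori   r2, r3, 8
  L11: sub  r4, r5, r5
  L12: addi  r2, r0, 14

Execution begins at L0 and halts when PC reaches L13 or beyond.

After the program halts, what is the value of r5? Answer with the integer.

#0 and  r0, r5, r4 ; 0/11/13/1/7/4
#1 or   r1, r2, r3 ; 0/13/13/1/7/4
#2 beq  r0, r3, L5 ; 0/13/13/1/7/4 ; →fallthru
#3 xor  r4, r5, r4 ; 0/13/13/1/3/4
#4 and  r5, r0, r3 ; 0/13/13/1/3/0
#5 andi  r2, r3, 10 ; 0/13/0/1/3/0
#6 add  r5, r1, r4 ; 0/13/0/1/3/16
#7 bne  r4, r5, L10 ; 0/13/0/1/3/16 ; →target
#8 or   r5, r4, r0 ; 0/13/0/1/3/3
#10 ori   r2, r3, 8 ; 0/13/9/1/3/3
#11 sub  r4, r5, r5 ; 0/13/9/1/0/3
#12 addi  r2, r0, 14 ; 0/13/14/1/0/3

3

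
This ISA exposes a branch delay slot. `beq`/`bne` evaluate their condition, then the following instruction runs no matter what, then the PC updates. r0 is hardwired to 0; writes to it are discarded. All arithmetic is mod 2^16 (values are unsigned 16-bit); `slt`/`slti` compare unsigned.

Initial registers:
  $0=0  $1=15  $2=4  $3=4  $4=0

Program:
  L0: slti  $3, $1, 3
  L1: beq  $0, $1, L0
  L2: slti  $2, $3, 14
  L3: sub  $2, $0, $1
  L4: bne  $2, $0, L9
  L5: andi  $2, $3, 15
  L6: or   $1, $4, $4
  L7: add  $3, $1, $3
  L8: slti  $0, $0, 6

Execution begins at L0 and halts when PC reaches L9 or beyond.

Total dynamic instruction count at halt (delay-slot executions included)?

[0] slti  $3, $1, 3  →  {$0:0, $1:15, $2:4, $3:0, $4:0}
[1] beq  $0, $1, L0  →  {$0:0, $1:15, $2:4, $3:0, $4:0}  ⟨branch fallthrough⟩
[2] slti  $2, $3, 14  →  {$0:0, $1:15, $2:1, $3:0, $4:0}
[3] sub  $2, $0, $1  →  {$0:0, $1:15, $2:65521, $3:0, $4:0}
[4] bne  $2, $0, L9  →  {$0:0, $1:15, $2:65521, $3:0, $4:0}  ⟨branch taken⟩
[5] andi  $2, $3, 15  →  {$0:0, $1:15, $2:0, $3:0, $4:0}

6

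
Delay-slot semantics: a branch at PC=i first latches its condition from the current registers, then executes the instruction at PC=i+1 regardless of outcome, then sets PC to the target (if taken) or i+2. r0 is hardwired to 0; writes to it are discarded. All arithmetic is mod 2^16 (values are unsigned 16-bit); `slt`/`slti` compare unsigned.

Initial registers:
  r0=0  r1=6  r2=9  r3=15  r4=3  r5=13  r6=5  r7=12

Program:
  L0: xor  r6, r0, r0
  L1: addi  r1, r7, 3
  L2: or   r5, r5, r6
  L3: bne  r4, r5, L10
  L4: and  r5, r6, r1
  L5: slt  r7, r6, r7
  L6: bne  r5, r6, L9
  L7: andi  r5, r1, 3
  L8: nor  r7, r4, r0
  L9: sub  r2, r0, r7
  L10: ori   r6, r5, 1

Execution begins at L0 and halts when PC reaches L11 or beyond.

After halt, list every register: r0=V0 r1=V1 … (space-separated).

  step pc=0: xor  r6, r0, r0  regs=(0,6,9,15,3,13,0,12)
  step pc=1: addi  r1, r7, 3  regs=(0,15,9,15,3,13,0,12)
  step pc=2: or   r5, r5, r6  regs=(0,15,9,15,3,13,0,12)
  step pc=3: bne  r4, r5, L10  cond=T  regs=(0,15,9,15,3,13,0,12)
  step pc=4: and  r5, r6, r1  regs=(0,15,9,15,3,0,0,12)
  step pc=10: ori   r6, r5, 1  regs=(0,15,9,15,3,0,1,12)

r0=0 r1=15 r2=9 r3=15 r4=3 r5=0 r6=1 r7=12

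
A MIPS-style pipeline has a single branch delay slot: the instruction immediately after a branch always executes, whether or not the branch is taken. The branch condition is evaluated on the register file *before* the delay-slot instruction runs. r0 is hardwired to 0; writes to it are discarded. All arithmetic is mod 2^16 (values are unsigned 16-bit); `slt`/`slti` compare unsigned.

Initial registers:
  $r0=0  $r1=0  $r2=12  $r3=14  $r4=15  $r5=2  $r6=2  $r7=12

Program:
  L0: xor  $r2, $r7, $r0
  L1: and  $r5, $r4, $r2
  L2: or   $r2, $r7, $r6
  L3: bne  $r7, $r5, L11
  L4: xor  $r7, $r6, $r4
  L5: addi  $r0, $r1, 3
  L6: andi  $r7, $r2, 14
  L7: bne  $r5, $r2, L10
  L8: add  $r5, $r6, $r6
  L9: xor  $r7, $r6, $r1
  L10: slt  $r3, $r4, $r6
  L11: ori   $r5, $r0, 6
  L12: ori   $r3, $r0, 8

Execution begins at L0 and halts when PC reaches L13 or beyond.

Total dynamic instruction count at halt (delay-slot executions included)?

12

#0 xor  $r2, $r7, $r0 ; 0/0/12/14/15/2/2/12
#1 and  $r5, $r4, $r2 ; 0/0/12/14/15/12/2/12
#2 or   $r2, $r7, $r6 ; 0/0/14/14/15/12/2/12
#3 bne  $r7, $r5, L11 ; 0/0/14/14/15/12/2/12 ; →fallthru
#4 xor  $r7, $r6, $r4 ; 0/0/14/14/15/12/2/13
#5 addi  $r0, $r1, 3 ; 0/0/14/14/15/12/2/13
#6 andi  $r7, $r2, 14 ; 0/0/14/14/15/12/2/14
#7 bne  $r5, $r2, L10 ; 0/0/14/14/15/12/2/14 ; →target
#8 add  $r5, $r6, $r6 ; 0/0/14/14/15/4/2/14
#10 slt  $r3, $r4, $r6 ; 0/0/14/0/15/4/2/14
#11 ori   $r5, $r0, 6 ; 0/0/14/0/15/6/2/14
#12 ori   $r3, $r0, 8 ; 0/0/14/8/15/6/2/14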